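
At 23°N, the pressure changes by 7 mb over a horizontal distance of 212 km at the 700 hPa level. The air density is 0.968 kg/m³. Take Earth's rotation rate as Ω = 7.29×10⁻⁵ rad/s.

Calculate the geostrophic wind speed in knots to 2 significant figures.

Coriolis parameter at 23°N:
f = 2Ω sin φ = 2 × 7.29×10⁻⁵ × sin 23° = 5.70×10⁻⁵ s⁻¹
Pressure gradient: |∂P/∂n| = 700 Pa / 212000 m = 3.30×10⁻³ Pa/m
Geostrophic balance (pressure-gradient force = Coriolis force):
V_g = (1/(fρ)) |∂P/∂n| = 3.30×10⁻³ / (5.70×10⁻⁵ × 0.968) = 59.9 m/s
Converting: 59.9 m/s × 1.944 = 120 knots

120 knots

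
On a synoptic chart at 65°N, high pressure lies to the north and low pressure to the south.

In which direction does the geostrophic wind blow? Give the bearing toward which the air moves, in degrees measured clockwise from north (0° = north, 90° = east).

270°

The pressure-gradient force points toward the south (bearing 180°).
Geostrophic balance: in the Northern Hemisphere the Coriolis force deflects motion to the right, so the geostrophic wind blows 90° to the right of the pressure-gradient force (low pressure on the left).
Rotating 180° by 90° clockwise gives 270° — the wind blows toward the west.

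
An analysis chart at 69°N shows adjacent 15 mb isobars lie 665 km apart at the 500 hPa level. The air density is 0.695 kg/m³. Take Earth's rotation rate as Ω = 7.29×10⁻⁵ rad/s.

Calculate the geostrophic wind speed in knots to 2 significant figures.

Coriolis parameter at 69°N:
f = 2Ω sin φ = 2 × 7.29×10⁻⁵ × sin 69° = 1.36×10⁻⁴ s⁻¹
Pressure gradient: |∂P/∂n| = 1500 Pa / 665000 m = 2.26×10⁻³ Pa/m
Geostrophic balance (pressure-gradient force = Coriolis force):
V_g = (1/(fρ)) |∂P/∂n| = 2.26×10⁻³ / (1.36×10⁻⁴ × 0.695) = 23.8 m/s
Converting: 23.8 m/s × 1.944 = 46 knots

46 knots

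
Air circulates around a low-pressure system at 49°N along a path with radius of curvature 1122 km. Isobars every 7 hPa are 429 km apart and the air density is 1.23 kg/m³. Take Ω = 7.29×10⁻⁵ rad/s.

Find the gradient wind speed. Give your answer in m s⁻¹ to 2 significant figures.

11 m s⁻¹

Coriolis parameter at 49°N:
f = 2Ω sin φ = 2 × 7.29×10⁻⁵ × sin 49° = 1.10×10⁻⁴ s⁻¹
Pressure gradient: |∂P/∂n| = 700 Pa / 429000 m = 1.63×10⁻³ Pa/m
Geostrophic speed: V_g = |∂P/∂n|/(fρ) = 1.63×10⁻³/(1.10×10⁻⁴ × 1.23) = 12.1 m/s
Around a low, centrifugal force acts outward with Coriolis, so pressure-gradient force balances both:
(1/ρ)|∂P/∂n| = fV + V²/R  →  V² + fR·V − fR·V_g = 0
With fR = 1.10×10⁻⁴ × 1122×10³ m = 123 m/s:
V = [−fR + √((fR)² + 4 fR V_g)]/2 = [−123 + √(123² + 4×123×12.1)]/2 = 11.1 m/s
Subgeostrophic (V < V_g = 12.1 m/s), as expected around a low.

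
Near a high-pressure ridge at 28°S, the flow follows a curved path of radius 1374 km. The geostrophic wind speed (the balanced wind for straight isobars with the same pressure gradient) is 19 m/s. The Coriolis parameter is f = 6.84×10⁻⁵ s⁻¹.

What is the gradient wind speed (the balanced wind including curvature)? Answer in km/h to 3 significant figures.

Around a high, pressure-gradient force acts outward with centrifugal, so Coriolis balances both:
fV = (1/ρ)|∂P/∂n| + V²/R  →  V² − fR·V + fR·V_g = 0
With fR = 6.84×10⁻⁵ × 1374×10³ m = 94.0 m/s:
V = [fR − √((fR)² − 4 fR V_g)]/2 = [94.0 − √(94.0² − 4×94.0×19)]/2 = 26.4 m/s
Supergeostrophic (V > V_g = 19 m/s), as expected around a high.
Converting: 26.4 m/s × 3.6 = 95.2 km/h

95.2 km/h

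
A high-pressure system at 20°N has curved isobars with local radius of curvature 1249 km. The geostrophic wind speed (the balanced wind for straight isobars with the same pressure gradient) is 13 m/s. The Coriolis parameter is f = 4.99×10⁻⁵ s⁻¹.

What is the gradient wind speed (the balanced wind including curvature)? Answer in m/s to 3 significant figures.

18.5 m/s

Around a high, pressure-gradient force acts outward with centrifugal, so Coriolis balances both:
fV = (1/ρ)|∂P/∂n| + V²/R  →  V² − fR·V + fR·V_g = 0
With fR = 4.99×10⁻⁵ × 1249×10³ m = 62.3 m/s:
V = [fR − √((fR)² − 4 fR V_g)]/2 = [62.3 − √(62.3² − 4×62.3×13)]/2 = 18.5 m/s
Supergeostrophic (V > V_g = 13 m/s), as expected around a high.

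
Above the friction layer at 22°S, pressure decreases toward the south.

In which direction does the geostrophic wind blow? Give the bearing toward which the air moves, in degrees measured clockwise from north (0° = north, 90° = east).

The pressure-gradient force points toward the south (bearing 180°).
Geostrophic balance: in the Southern Hemisphere the Coriolis force deflects motion to the left, so the geostrophic wind blows 90° to the left of the pressure-gradient force (low pressure on the right).
Rotating 180° by 90° counterclockwise gives 090° — the wind blows toward the east.

090°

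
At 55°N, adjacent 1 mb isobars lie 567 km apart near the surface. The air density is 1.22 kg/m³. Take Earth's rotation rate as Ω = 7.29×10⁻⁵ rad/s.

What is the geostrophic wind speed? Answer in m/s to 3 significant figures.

Coriolis parameter at 55°N:
f = 2Ω sin φ = 2 × 7.29×10⁻⁵ × sin 55° = 1.19×10⁻⁴ s⁻¹
Pressure gradient: |∂P/∂n| = 100 Pa / 567000 m = 1.76×10⁻⁴ Pa/m
Geostrophic balance (pressure-gradient force = Coriolis force):
V_g = (1/(fρ)) |∂P/∂n| = 1.76×10⁻⁴ / (1.19×10⁻⁴ × 1.22) = 1.21 m/s

1.21 m/s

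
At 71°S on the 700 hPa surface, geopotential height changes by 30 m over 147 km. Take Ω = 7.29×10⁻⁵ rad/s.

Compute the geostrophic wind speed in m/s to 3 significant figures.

14.5 m/s

Coriolis parameter at 71°S:
f = 2Ω sin φ = 2 × 7.29×10⁻⁵ × sin 71° = 1.38×10⁻⁴ s⁻¹
Height gradient: |∂Z/∂n| = 30 m / 147000 m = 2.04×10⁻⁴
On a pressure surface, geostrophic balance gives V_g = (g/f)|∂Z/∂n|:
V_g = 9.81 × 2.04×10⁻⁴ / 1.38×10⁻⁴ = 14.5 m/s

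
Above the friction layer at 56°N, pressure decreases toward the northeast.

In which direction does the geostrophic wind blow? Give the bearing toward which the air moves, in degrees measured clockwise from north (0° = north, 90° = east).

135°

The pressure-gradient force points toward the northeast (bearing 045°).
Geostrophic balance: in the Northern Hemisphere the Coriolis force deflects motion to the right, so the geostrophic wind blows 90° to the right of the pressure-gradient force (low pressure on the left).
Rotating 045° by 90° clockwise gives 135° — the wind blows toward the southeast.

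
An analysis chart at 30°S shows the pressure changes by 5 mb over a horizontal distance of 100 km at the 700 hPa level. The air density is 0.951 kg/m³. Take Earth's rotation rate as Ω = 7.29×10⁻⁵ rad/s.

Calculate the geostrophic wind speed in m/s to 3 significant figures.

Coriolis parameter at 30°S:
f = 2Ω sin φ = 2 × 7.29×10⁻⁵ × sin 30° = 7.29×10⁻⁵ s⁻¹
Pressure gradient: |∂P/∂n| = 500 Pa / 100000 m = 5.00×10⁻³ Pa/m
Geostrophic balance (pressure-gradient force = Coriolis force):
V_g = (1/(fρ)) |∂P/∂n| = 5.00×10⁻³ / (7.29×10⁻⁵ × 0.951) = 72.1 m/s

72.1 m/s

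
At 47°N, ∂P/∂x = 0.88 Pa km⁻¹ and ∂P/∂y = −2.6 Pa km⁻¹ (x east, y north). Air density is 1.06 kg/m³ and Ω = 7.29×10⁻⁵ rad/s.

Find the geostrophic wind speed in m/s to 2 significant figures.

Coriolis parameter at 47°N:
f = 2Ω sin φ = 2 × 7.29×10⁻⁵ × sin 47° = 1.07×10⁻⁴ s⁻¹
Component geostrophic relations (x east, y north):
u_g = −(1/(fρ)) ∂P/∂y,  v_g = (1/(fρ)) ∂P/∂x
u_g = −(−2.6×10⁻³)/(1.07×10⁻⁴ × 1.06) = 23.0 m/s;  v_g = (0.88×10⁻³)/(1.07×10⁻⁴ × 1.06) = 7.79 m/s
|V_g| = √(u_g² + v_g²) = 24.3 m/s

24 m/s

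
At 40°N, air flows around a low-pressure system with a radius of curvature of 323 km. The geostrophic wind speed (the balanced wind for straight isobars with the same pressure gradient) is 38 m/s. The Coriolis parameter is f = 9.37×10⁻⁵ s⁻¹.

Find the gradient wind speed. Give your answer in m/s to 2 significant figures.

22 m/s

Around a low, centrifugal force acts outward with Coriolis, so pressure-gradient force balances both:
(1/ρ)|∂P/∂n| = fV + V²/R  →  V² + fR·V − fR·V_g = 0
With fR = 9.37×10⁻⁵ × 323×10³ m = 30.3 m/s:
V = [−fR + √((fR)² + 4 fR V_g)]/2 = [−30.3 + √(30.3² + 4×30.3×38)]/2 = 22 m/s
Subgeostrophic (V < V_g = 38 m/s), as expected around a low.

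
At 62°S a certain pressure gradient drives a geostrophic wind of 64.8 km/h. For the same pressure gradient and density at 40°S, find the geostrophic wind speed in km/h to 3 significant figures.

89.0 km/h

With the same pressure gradient and density, V_g ∝ 1/f ∝ 1/sin φ.
V₂ = V₁ · sin φ₁ / sin φ₂ = 64.8 × sin 62° / sin 40°
V₂ = 64.8 × 0.8829/0.6428 = 89.0 km/h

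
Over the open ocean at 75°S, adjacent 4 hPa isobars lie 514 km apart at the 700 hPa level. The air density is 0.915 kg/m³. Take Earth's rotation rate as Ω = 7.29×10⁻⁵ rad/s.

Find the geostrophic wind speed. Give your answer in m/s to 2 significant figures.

6.0 m/s

Coriolis parameter at 75°S:
f = 2Ω sin φ = 2 × 7.29×10⁻⁵ × sin 75° = 1.41×10⁻⁴ s⁻¹
Pressure gradient: |∂P/∂n| = 400 Pa / 514000 m = 7.78×10⁻⁴ Pa/m
Geostrophic balance (pressure-gradient force = Coriolis force):
V_g = (1/(fρ)) |∂P/∂n| = 7.78×10⁻⁴ / (1.41×10⁻⁴ × 0.915) = 6.04 m/s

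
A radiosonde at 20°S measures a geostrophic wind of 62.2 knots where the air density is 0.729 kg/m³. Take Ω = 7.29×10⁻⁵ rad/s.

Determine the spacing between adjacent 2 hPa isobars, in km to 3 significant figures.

Coriolis parameter at 20°S:
f = 2Ω sin φ = 2 × 7.29×10⁻⁵ × sin 20° = 4.99×10⁻⁵ s⁻¹
Wind speed in SI: 62.2 knots = 32.0 m/s
Geostrophic balance rearranged: |∂P/∂n| = f ρ V_g
|∂P/∂n| = 4.99×10⁻⁵ × 0.729 × 32.0 = 1.16×10⁻³ Pa/m
Isobar spacing: Δn = ΔP/|∂P/∂n| = 200 Pa / 1.16×10⁻³ Pa/m = 171935 m ≈ 172 km

172 km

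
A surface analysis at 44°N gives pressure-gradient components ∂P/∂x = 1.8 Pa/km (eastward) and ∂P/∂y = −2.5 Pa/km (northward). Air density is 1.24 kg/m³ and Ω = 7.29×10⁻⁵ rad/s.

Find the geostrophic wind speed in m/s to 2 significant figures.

25 m/s

Coriolis parameter at 44°N:
f = 2Ω sin φ = 2 × 7.29×10⁻⁵ × sin 44° = 1.01×10⁻⁴ s⁻¹
Component geostrophic relations (x east, y north):
u_g = −(1/(fρ)) ∂P/∂y,  v_g = (1/(fρ)) ∂P/∂x
u_g = −(−2.5×10⁻³)/(1.01×10⁻⁴ × 1.24) = 19.9 m/s;  v_g = (1.8×10⁻³)/(1.01×10⁻⁴ × 1.24) = 14.3 m/s
|V_g| = √(u_g² + v_g²) = 24.5 m/s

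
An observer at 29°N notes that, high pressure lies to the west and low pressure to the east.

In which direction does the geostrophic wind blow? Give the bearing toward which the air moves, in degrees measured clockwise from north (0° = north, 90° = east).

180°

The pressure-gradient force points toward the east (bearing 090°).
Geostrophic balance: in the Northern Hemisphere the Coriolis force deflects motion to the right, so the geostrophic wind blows 90° to the right of the pressure-gradient force (low pressure on the left).
Rotating 090° by 90° clockwise gives 180° — the wind blows toward the south.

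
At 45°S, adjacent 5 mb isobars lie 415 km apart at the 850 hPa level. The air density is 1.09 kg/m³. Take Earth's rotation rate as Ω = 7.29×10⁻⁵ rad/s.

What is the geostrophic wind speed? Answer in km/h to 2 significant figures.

39 km/h

Coriolis parameter at 45°S:
f = 2Ω sin φ = 2 × 7.29×10⁻⁵ × sin 45° = 1.03×10⁻⁴ s⁻¹
Pressure gradient: |∂P/∂n| = 500 Pa / 415000 m = 1.20×10⁻³ Pa/m
Geostrophic balance (pressure-gradient force = Coriolis force):
V_g = (1/(fρ)) |∂P/∂n| = 1.20×10⁻³ / (1.03×10⁻⁴ × 1.09) = 10.7 m/s
Converting: 10.7 m/s × 3.6 = 39 km/h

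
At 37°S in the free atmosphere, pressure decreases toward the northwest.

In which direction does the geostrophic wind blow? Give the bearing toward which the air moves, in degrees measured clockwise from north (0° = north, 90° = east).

The pressure-gradient force points toward the northwest (bearing 315°).
Geostrophic balance: in the Southern Hemisphere the Coriolis force deflects motion to the left, so the geostrophic wind blows 90° to the left of the pressure-gradient force (low pressure on the right).
Rotating 315° by 90° counterclockwise gives 225° — the wind blows toward the southwest.

225°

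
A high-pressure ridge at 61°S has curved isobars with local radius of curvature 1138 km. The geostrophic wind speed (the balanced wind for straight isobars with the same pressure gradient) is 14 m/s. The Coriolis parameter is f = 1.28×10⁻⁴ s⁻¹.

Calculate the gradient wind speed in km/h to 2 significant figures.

Around a high, pressure-gradient force acts outward with centrifugal, so Coriolis balances both:
fV = (1/ρ)|∂P/∂n| + V²/R  →  V² − fR·V + fR·V_g = 0
With fR = 1.28×10⁻⁴ × 1138×10³ m = 146 m/s:
V = [fR − √((fR)² − 4 fR V_g)]/2 = [146 − √(146² − 4×146×14)]/2 = 15.7 m/s
Supergeostrophic (V > V_g = 14 m/s), as expected around a high.
Converting: 15.7 m/s × 3.6 = 56 km/h

56 km/h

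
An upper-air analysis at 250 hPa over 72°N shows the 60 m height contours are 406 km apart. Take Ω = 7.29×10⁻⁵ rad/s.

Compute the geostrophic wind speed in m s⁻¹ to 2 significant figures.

10 m s⁻¹

Coriolis parameter at 72°N:
f = 2Ω sin φ = 2 × 7.29×10⁻⁵ × sin 72° = 1.39×10⁻⁴ s⁻¹
Height gradient: |∂Z/∂n| = 60 m / 406000 m = 1.48×10⁻⁴
On a pressure surface, geostrophic balance gives V_g = (g/f)|∂Z/∂n|:
V_g = 9.81 × 1.48×10⁻⁴ / 1.39×10⁻⁴ = 10.5 m/s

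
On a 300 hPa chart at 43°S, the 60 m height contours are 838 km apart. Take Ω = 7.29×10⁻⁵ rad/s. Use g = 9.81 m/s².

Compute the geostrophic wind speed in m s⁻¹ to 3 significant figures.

7.06 m s⁻¹

Coriolis parameter at 43°S:
f = 2Ω sin φ = 2 × 7.29×10⁻⁵ × sin 43° = 9.94×10⁻⁵ s⁻¹
Height gradient: |∂Z/∂n| = 60 m / 838000 m = 7.16×10⁻⁵
On a pressure surface, geostrophic balance gives V_g = (g/f)|∂Z/∂n|:
V_g = 9.81 × 7.16×10⁻⁵ / 9.94×10⁻⁵ = 7.06 m/s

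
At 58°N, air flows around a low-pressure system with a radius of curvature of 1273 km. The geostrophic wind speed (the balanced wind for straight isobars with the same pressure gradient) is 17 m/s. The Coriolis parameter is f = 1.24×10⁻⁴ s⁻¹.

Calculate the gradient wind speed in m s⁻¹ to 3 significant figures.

15.5 m s⁻¹

Around a low, centrifugal force acts outward with Coriolis, so pressure-gradient force balances both:
(1/ρ)|∂P/∂n| = fV + V²/R  →  V² + fR·V − fR·V_g = 0
With fR = 1.24×10⁻⁴ × 1273×10³ m = 158 m/s:
V = [−fR + √((fR)² + 4 fR V_g)]/2 = [−158 + √(158² + 4×158×17)]/2 = 15.5 m/s
Subgeostrophic (V < V_g = 17 m/s), as expected around a low.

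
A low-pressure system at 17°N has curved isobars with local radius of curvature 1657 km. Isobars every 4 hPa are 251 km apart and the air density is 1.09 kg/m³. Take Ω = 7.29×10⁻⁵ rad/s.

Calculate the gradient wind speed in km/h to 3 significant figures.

Coriolis parameter at 17°N:
f = 2Ω sin φ = 2 × 7.29×10⁻⁵ × sin 17° = 4.26×10⁻⁵ s⁻¹
Pressure gradient: |∂P/∂n| = 400 Pa / 251000 m = 1.59×10⁻³ Pa/m
Geostrophic speed: V_g = |∂P/∂n|/(fρ) = 1.59×10⁻³/(4.26×10⁻⁵ × 1.09) = 34.3 m/s
Around a low, centrifugal force acts outward with Coriolis, so pressure-gradient force balances both:
(1/ρ)|∂P/∂n| = fV + V²/R  →  V² + fR·V − fR·V_g = 0
With fR = 4.26×10⁻⁵ × 1657×10³ m = 70.6 m/s:
V = [−fR + √((fR)² + 4 fR V_g)]/2 = [−70.6 + √(70.6² + 4×70.6×34.3)]/2 = 25.3 m/s
Subgeostrophic (V < V_g = 34.3 m/s), as expected around a low.
Converting: 25.3 m/s × 3.6 = 90.9 km/h

90.9 km/h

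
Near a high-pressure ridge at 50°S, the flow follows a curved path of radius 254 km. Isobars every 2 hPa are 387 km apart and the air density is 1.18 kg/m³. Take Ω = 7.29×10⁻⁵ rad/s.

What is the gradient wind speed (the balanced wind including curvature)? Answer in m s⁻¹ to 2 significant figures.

4.7 m s⁻¹

Coriolis parameter at 50°S:
f = 2Ω sin φ = 2 × 7.29×10⁻⁵ × sin 50° = 1.12×10⁻⁴ s⁻¹
Pressure gradient: |∂P/∂n| = 200 Pa / 387000 m = 5.17×10⁻⁴ Pa/m
Geostrophic speed: V_g = |∂P/∂n|/(fρ) = 5.17×10⁻⁴/(1.12×10⁻⁴ × 1.18) = 3.92 m/s
Around a high, pressure-gradient force acts outward with centrifugal, so Coriolis balances both:
fV = (1/ρ)|∂P/∂n| + V²/R  →  V² − fR·V + fR·V_g = 0
With fR = 1.12×10⁻⁴ × 254×10³ m = 28.4 m/s:
V = [fR − √((fR)² − 4 fR V_g)]/2 = [28.4 − √(28.4² − 4×28.4×3.92)]/2 = 4.7 m/s
Supergeostrophic (V > V_g = 3.92 m/s), as expected around a high.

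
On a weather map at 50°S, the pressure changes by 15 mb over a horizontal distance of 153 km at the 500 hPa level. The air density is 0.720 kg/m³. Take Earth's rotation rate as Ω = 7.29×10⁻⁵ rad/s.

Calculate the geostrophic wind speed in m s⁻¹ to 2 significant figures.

120 m s⁻¹

Coriolis parameter at 50°S:
f = 2Ω sin φ = 2 × 7.29×10⁻⁵ × sin 50° = 1.12×10⁻⁴ s⁻¹
Pressure gradient: |∂P/∂n| = 1500 Pa / 153000 m = 9.80×10⁻³ Pa/m
Geostrophic balance (pressure-gradient force = Coriolis force):
V_g = (1/(fρ)) |∂P/∂n| = 9.80×10⁻³ / (1.12×10⁻⁴ × 0.720) = 122 m/s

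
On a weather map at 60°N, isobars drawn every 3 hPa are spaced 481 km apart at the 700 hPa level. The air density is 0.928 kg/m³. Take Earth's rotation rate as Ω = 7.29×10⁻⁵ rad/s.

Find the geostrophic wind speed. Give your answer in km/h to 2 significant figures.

Coriolis parameter at 60°N:
f = 2Ω sin φ = 2 × 7.29×10⁻⁵ × sin 60° = 1.26×10⁻⁴ s⁻¹
Pressure gradient: |∂P/∂n| = 300 Pa / 481000 m = 6.24×10⁻⁴ Pa/m
Geostrophic balance (pressure-gradient force = Coriolis force):
V_g = (1/(fρ)) |∂P/∂n| = 6.24×10⁻⁴ / (1.26×10⁻⁴ × 0.928) = 5.32 m/s
Converting: 5.32 m/s × 3.6 = 19 km/h

19 km/h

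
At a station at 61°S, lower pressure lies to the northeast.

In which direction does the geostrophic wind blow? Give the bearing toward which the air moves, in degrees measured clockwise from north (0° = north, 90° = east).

315°

The pressure-gradient force points toward the northeast (bearing 045°).
Geostrophic balance: in the Southern Hemisphere the Coriolis force deflects motion to the left, so the geostrophic wind blows 90° to the left of the pressure-gradient force (low pressure on the right).
Rotating 045° by 90° counterclockwise gives 315° — the wind blows toward the northwest.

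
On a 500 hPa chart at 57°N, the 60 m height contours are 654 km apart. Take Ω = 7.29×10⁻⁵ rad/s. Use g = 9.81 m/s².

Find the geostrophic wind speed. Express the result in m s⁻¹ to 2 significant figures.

7.4 m s⁻¹

Coriolis parameter at 57°N:
f = 2Ω sin φ = 2 × 7.29×10⁻⁵ × sin 57° = 1.22×10⁻⁴ s⁻¹
Height gradient: |∂Z/∂n| = 60 m / 654000 m = 9.17×10⁻⁵
On a pressure surface, geostrophic balance gives V_g = (g/f)|∂Z/∂n|:
V_g = 9.81 × 9.17×10⁻⁵ / 1.22×10⁻⁴ = 7.36 m/s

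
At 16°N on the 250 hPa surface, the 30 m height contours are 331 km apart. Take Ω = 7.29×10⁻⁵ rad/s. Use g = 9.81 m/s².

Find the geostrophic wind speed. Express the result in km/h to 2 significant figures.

Coriolis parameter at 16°N:
f = 2Ω sin φ = 2 × 7.29×10⁻⁵ × sin 16° = 4.02×10⁻⁵ s⁻¹
Height gradient: |∂Z/∂n| = 30 m / 331000 m = 9.06×10⁻⁵
On a pressure surface, geostrophic balance gives V_g = (g/f)|∂Z/∂n|:
V_g = 9.81 × 9.06×10⁻⁵ / 4.02×10⁻⁵ = 22.1 m/s
Converting: 22.1 m/s × 3.6 = 80 km/h

80 km/h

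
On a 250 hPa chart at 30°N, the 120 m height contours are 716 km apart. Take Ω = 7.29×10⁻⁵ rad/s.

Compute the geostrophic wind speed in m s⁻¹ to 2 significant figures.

23 m s⁻¹

Coriolis parameter at 30°N:
f = 2Ω sin φ = 2 × 7.29×10⁻⁵ × sin 30° = 7.29×10⁻⁵ s⁻¹
Height gradient: |∂Z/∂n| = 120 m / 716000 m = 1.68×10⁻⁴
On a pressure surface, geostrophic balance gives V_g = (g/f)|∂Z/∂n|:
V_g = 9.81 × 1.68×10⁻⁴ / 7.29×10⁻⁵ = 22.6 m/s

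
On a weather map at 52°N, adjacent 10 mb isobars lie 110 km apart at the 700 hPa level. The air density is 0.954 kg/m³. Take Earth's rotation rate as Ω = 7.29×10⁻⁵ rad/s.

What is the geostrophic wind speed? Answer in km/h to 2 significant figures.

300 km/h

Coriolis parameter at 52°N:
f = 2Ω sin φ = 2 × 7.29×10⁻⁵ × sin 52° = 1.15×10⁻⁴ s⁻¹
Pressure gradient: |∂P/∂n| = 1000 Pa / 110000 m = 9.09×10⁻³ Pa/m
Geostrophic balance (pressure-gradient force = Coriolis force):
V_g = (1/(fρ)) |∂P/∂n| = 9.09×10⁻³ / (1.15×10⁻⁴ × 0.954) = 82.9 m/s
Converting: 82.9 m/s × 3.6 = 300 km/h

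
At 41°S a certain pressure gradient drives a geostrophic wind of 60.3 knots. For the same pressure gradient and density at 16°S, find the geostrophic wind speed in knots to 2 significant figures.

140 knots

With the same pressure gradient and density, V_g ∝ 1/f ∝ 1/sin φ.
V₂ = V₁ · sin φ₁ / sin φ₂ = 60.3 × sin 41° / sin 16°
V₂ = 60.3 × 0.6561/0.2756 = 140 knots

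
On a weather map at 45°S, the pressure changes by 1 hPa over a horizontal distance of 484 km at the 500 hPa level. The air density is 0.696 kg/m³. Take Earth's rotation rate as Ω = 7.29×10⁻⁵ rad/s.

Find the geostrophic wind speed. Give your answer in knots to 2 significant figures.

5.6 knots

Coriolis parameter at 45°S:
f = 2Ω sin φ = 2 × 7.29×10⁻⁵ × sin 45° = 1.03×10⁻⁴ s⁻¹
Pressure gradient: |∂P/∂n| = 100 Pa / 484000 m = 2.07×10⁻⁴ Pa/m
Geostrophic balance (pressure-gradient force = Coriolis force):
V_g = (1/(fρ)) |∂P/∂n| = 2.07×10⁻⁴ / (1.03×10⁻⁴ × 0.696) = 2.88 m/s
Converting: 2.88 m/s × 1.944 = 5.6 knots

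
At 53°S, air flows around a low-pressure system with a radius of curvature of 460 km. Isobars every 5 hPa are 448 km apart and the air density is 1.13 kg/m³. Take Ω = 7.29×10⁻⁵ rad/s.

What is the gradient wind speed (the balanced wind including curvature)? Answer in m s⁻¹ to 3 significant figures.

7.45 m s⁻¹

Coriolis parameter at 53°S:
f = 2Ω sin φ = 2 × 7.29×10⁻⁵ × sin 53° = 1.16×10⁻⁴ s⁻¹
Pressure gradient: |∂P/∂n| = 500 Pa / 448000 m = 1.12×10⁻³ Pa/m
Geostrophic speed: V_g = |∂P/∂n|/(fρ) = 1.12×10⁻³/(1.16×10⁻⁴ × 1.13) = 8.48 m/s
Around a low, centrifugal force acts outward with Coriolis, so pressure-gradient force balances both:
(1/ρ)|∂P/∂n| = fV + V²/R  →  V² + fR·V − fR·V_g = 0
With fR = 1.16×10⁻⁴ × 460×10³ m = 53.6 m/s:
V = [−fR + √((fR)² + 4 fR V_g)]/2 = [−53.6 + √(53.6² + 4×53.6×8.48)]/2 = 7.45 m/s
Subgeostrophic (V < V_g = 8.48 m/s), as expected around a low.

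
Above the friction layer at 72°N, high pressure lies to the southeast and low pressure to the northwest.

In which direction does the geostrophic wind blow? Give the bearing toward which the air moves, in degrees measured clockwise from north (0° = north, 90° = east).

045°

The pressure-gradient force points toward the northwest (bearing 315°).
Geostrophic balance: in the Northern Hemisphere the Coriolis force deflects motion to the right, so the geostrophic wind blows 90° to the right of the pressure-gradient force (low pressure on the left).
Rotating 315° by 90° clockwise gives 045° — the wind blows toward the northeast.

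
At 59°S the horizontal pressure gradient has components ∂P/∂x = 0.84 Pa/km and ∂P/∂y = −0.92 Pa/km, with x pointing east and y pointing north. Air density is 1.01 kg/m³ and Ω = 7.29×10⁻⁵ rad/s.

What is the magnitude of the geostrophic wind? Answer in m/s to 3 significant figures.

Coriolis parameter at 59°S:
f = 2Ω sin φ = 2 × 7.29×10⁻⁵ × sin 59° = 1.25×10⁻⁴ s⁻¹
In the Southern Hemisphere f is negative: f = −1.25×10⁻⁴ s⁻¹.
Component geostrophic relations (x east, y north):
u_g = −(1/(fρ)) ∂P/∂y,  v_g = (1/(fρ)) ∂P/∂x
u_g = −(−0.92×10⁻³)/(−1.25×10⁻⁴ × 1.01) = −7.29 m/s;  v_g = (0.84×10⁻³)/(−1.25×10⁻⁴ × 1.01) = −6.65 m/s
|V_g| = √(u_g² + v_g²) = 9.87 m/s

9.87 m/s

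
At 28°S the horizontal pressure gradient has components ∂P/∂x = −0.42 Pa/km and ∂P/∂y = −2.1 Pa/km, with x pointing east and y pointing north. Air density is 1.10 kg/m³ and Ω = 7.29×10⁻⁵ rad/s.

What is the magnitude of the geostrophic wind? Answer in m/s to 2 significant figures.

Coriolis parameter at 28°S:
f = 2Ω sin φ = 2 × 7.29×10⁻⁵ × sin 28° = 6.84×10⁻⁵ s⁻¹
In the Southern Hemisphere f is negative: f = −6.84×10⁻⁵ s⁻¹.
Component geostrophic relations (x east, y north):
u_g = −(1/(fρ)) ∂P/∂y,  v_g = (1/(fρ)) ∂P/∂x
u_g = −(−2.1×10⁻³)/(−6.84×10⁻⁵ × 1.10) = −27.9 m/s;  v_g = (−0.42×10⁻³)/(−6.84×10⁻⁵ × 1.10) = 5.58 m/s
|V_g| = √(u_g² + v_g²) = 28.4 m/s

28 m/s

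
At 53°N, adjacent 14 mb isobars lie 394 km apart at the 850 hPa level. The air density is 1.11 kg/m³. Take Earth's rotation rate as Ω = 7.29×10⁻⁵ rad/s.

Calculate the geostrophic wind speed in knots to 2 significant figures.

53 knots

Coriolis parameter at 53°N:
f = 2Ω sin φ = 2 × 7.29×10⁻⁵ × sin 53° = 1.16×10⁻⁴ s⁻¹
Pressure gradient: |∂P/∂n| = 1400 Pa / 394000 m = 3.55×10⁻³ Pa/m
Geostrophic balance (pressure-gradient force = Coriolis force):
V_g = (1/(fρ)) |∂P/∂n| = 3.55×10⁻³ / (1.16×10⁻⁴ × 1.11) = 27.5 m/s
Converting: 27.5 m/s × 1.944 = 53 knots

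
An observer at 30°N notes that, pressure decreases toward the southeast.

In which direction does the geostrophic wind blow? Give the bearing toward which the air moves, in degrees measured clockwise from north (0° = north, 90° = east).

225°

The pressure-gradient force points toward the southeast (bearing 135°).
Geostrophic balance: in the Northern Hemisphere the Coriolis force deflects motion to the right, so the geostrophic wind blows 90° to the right of the pressure-gradient force (low pressure on the left).
Rotating 135° by 90° clockwise gives 225° — the wind blows toward the southwest.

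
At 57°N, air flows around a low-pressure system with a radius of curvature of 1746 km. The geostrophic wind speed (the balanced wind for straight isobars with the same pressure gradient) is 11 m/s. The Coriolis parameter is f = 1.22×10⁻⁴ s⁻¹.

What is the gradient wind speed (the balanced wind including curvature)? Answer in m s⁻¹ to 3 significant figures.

10.5 m s⁻¹

Around a low, centrifugal force acts outward with Coriolis, so pressure-gradient force balances both:
(1/ρ)|∂P/∂n| = fV + V²/R  →  V² + fR·V − fR·V_g = 0
With fR = 1.22×10⁻⁴ × 1746×10³ m = 213 m/s:
V = [−fR + √((fR)² + 4 fR V_g)]/2 = [−213 + √(213² + 4×213×11)]/2 = 10.5 m/s
Subgeostrophic (V < V_g = 11 m/s), as expected around a low.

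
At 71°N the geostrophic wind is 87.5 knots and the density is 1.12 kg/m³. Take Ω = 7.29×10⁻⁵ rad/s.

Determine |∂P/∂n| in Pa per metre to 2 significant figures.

7.0×10⁻³ Pa/m

Coriolis parameter at 71°N:
f = 2Ω sin φ = 2 × 7.29×10⁻⁵ × sin 71° = 1.38×10⁻⁴ s⁻¹
Wind speed in SI: 87.5 knots = 45.0 m/s
Geostrophic balance rearranged: |∂P/∂n| = f ρ V_g
|∂P/∂n| = 1.38×10⁻⁴ × 1.12 × 45.0 = 6.95×10⁻³ Pa/m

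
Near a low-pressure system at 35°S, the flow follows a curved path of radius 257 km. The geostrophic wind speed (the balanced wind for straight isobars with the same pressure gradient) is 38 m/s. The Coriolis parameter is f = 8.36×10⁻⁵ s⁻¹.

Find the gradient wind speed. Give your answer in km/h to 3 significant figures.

Around a low, centrifugal force acts outward with Coriolis, so pressure-gradient force balances both:
(1/ρ)|∂P/∂n| = fV + V²/R  →  V² + fR·V − fR·V_g = 0
With fR = 8.36×10⁻⁵ × 257×10³ m = 21.5 m/s:
V = [−fR + √((fR)² + 4 fR V_g)]/2 = [−21.5 + √(21.5² + 4×21.5×38)]/2 = 19.8 m/s
Subgeostrophic (V < V_g = 38 m/s), as expected around a low.
Converting: 19.8 m/s × 3.6 = 71.2 km/h

71.2 km/h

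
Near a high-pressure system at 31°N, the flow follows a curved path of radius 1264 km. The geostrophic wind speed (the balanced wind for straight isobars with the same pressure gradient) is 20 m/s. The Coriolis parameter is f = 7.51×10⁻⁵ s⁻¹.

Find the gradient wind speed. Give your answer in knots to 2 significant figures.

56 knots

Around a high, pressure-gradient force acts outward with centrifugal, so Coriolis balances both:
fV = (1/ρ)|∂P/∂n| + V²/R  →  V² − fR·V + fR·V_g = 0
With fR = 7.51×10⁻⁵ × 1264×10³ m = 94.9 m/s:
V = [fR − √((fR)² − 4 fR V_g)]/2 = [94.9 − √(94.9² − 4×94.9×20)]/2 = 28.6 m/s
Supergeostrophic (V > V_g = 20 m/s), as expected around a high.
Converting: 28.6 m/s × 1.944 = 56 knots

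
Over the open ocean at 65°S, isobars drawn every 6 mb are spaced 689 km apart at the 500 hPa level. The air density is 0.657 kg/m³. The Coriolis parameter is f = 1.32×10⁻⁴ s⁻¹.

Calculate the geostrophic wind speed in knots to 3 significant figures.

Pressure gradient: |∂P/∂n| = 600 Pa / 689000 m = 8.71×10⁻⁴ Pa/m
Geostrophic balance (pressure-gradient force = Coriolis force):
V_g = (1/(fρ)) |∂P/∂n| = 8.71×10⁻⁴ / (1.32×10⁻⁴ × 0.657) = 10.0 m/s
Converting: 10.0 m/s × 1.944 = 19.5 knots

19.5 knots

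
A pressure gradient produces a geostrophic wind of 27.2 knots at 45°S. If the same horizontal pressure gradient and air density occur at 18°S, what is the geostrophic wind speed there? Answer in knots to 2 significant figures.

62 knots

With the same pressure gradient and density, V_g ∝ 1/f ∝ 1/sin φ.
V₂ = V₁ · sin φ₁ / sin φ₂ = 27.2 × sin 45° / sin 18°
V₂ = 27.2 × 0.7071/0.3090 = 62 knots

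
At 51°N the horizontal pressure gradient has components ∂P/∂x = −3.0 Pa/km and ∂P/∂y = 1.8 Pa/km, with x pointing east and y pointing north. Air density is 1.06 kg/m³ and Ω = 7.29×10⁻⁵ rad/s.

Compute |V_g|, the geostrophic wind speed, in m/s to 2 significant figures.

29 m/s

Coriolis parameter at 51°N:
f = 2Ω sin φ = 2 × 7.29×10⁻⁵ × sin 51° = 1.13×10⁻⁴ s⁻¹
Component geostrophic relations (x east, y north):
u_g = −(1/(fρ)) ∂P/∂y,  v_g = (1/(fρ)) ∂P/∂x
u_g = −(1.8×10⁻³)/(1.13×10⁻⁴ × 1.06) = −15.0 m/s;  v_g = (−3.0×10⁻³)/(1.13×10⁻⁴ × 1.06) = −25.0 m/s
|V_g| = √(u_g² + v_g²) = 29.1 m/s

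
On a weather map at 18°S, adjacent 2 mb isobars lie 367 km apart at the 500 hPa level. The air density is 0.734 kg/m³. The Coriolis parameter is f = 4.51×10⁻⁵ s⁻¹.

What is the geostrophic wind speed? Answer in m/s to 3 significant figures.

Pressure gradient: |∂P/∂n| = 200 Pa / 367000 m = 5.45×10⁻⁴ Pa/m
Geostrophic balance (pressure-gradient force = Coriolis force):
V_g = (1/(fρ)) |∂P/∂n| = 5.45×10⁻⁴ / (4.51×10⁻⁵ × 0.734) = 16.5 m/s

16.5 m/s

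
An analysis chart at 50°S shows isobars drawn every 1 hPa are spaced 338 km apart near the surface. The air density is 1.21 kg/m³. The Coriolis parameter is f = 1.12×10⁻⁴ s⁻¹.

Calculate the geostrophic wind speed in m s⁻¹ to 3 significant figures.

2.18 m s⁻¹

Pressure gradient: |∂P/∂n| = 100 Pa / 338000 m = 2.96×10⁻⁴ Pa/m
Geostrophic balance (pressure-gradient force = Coriolis force):
V_g = (1/(fρ)) |∂P/∂n| = 2.96×10⁻⁴ / (1.12×10⁻⁴ × 1.21) = 2.18 m/s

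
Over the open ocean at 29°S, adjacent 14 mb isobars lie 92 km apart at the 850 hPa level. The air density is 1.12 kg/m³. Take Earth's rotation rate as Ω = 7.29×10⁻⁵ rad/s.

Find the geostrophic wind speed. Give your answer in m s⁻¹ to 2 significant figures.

190 m s⁻¹

Coriolis parameter at 29°S:
f = 2Ω sin φ = 2 × 7.29×10⁻⁵ × sin 29° = 7.07×10⁻⁵ s⁻¹
Pressure gradient: |∂P/∂n| = 1400 Pa / 92000 m = 1.52×10⁻² Pa/m
Geostrophic balance (pressure-gradient force = Coriolis force):
V_g = (1/(fρ)) |∂P/∂n| = 1.52×10⁻² / (7.07×10⁻⁵ × 1.12) = 192 m/s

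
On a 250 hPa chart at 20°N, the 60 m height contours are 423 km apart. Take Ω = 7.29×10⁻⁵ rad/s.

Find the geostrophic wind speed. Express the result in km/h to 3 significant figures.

Coriolis parameter at 20°N:
f = 2Ω sin φ = 2 × 7.29×10⁻⁵ × sin 20° = 4.99×10⁻⁵ s⁻¹
Height gradient: |∂Z/∂n| = 60 m / 423000 m = 1.42×10⁻⁴
On a pressure surface, geostrophic balance gives V_g = (g/f)|∂Z/∂n|:
V_g = 9.81 × 1.42×10⁻⁴ / 4.99×10⁻⁵ = 27.9 m/s
Converting: 27.9 m/s × 3.6 = 100 km/h

100 km/h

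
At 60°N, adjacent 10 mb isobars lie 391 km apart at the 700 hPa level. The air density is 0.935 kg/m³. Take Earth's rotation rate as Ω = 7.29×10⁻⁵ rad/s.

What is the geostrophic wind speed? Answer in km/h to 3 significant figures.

78.0 km/h

Coriolis parameter at 60°N:
f = 2Ω sin φ = 2 × 7.29×10⁻⁵ × sin 60° = 1.26×10⁻⁴ s⁻¹
Pressure gradient: |∂P/∂n| = 1000 Pa / 391000 m = 2.56×10⁻³ Pa/m
Geostrophic balance (pressure-gradient force = Coriolis force):
V_g = (1/(fρ)) |∂P/∂n| = 2.56×10⁻³ / (1.26×10⁻⁴ × 0.935) = 21.7 m/s
Converting: 21.7 m/s × 3.6 = 78.0 km/h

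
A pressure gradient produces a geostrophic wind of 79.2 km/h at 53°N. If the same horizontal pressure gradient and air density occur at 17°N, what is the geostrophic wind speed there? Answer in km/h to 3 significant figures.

216 km/h

With the same pressure gradient and density, V_g ∝ 1/f ∝ 1/sin φ.
V₂ = V₁ · sin φ₁ / sin φ₂ = 79.2 × sin 53° / sin 17°
V₂ = 79.2 × 0.7986/0.2924 = 216 km/h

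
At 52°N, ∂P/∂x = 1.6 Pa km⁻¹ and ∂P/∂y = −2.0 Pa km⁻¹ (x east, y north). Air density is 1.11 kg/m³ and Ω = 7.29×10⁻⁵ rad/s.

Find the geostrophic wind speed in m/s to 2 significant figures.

Coriolis parameter at 52°N:
f = 2Ω sin φ = 2 × 7.29×10⁻⁵ × sin 52° = 1.15×10⁻⁴ s⁻¹
Component geostrophic relations (x east, y north):
u_g = −(1/(fρ)) ∂P/∂y,  v_g = (1/(fρ)) ∂P/∂x
u_g = −(−2.0×10⁻³)/(1.15×10⁻⁴ × 1.11) = 15.7 m/s;  v_g = (1.6×10⁻³)/(1.15×10⁻⁴ × 1.11) = 12.5 m/s
|V_g| = √(u_g² + v_g²) = 20.1 m/s

20 m/s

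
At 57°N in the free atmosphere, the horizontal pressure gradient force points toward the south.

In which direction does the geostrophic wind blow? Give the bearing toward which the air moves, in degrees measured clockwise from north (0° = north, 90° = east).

270°

The pressure-gradient force points toward the south (bearing 180°).
Geostrophic balance: in the Northern Hemisphere the Coriolis force deflects motion to the right, so the geostrophic wind blows 90° to the right of the pressure-gradient force (low pressure on the left).
Rotating 180° by 90° clockwise gives 270° — the wind blows toward the west.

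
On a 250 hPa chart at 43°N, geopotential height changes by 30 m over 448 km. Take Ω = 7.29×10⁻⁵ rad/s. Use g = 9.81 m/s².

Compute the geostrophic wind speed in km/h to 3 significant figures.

23.8 km/h

Coriolis parameter at 43°N:
f = 2Ω sin φ = 2 × 7.29×10⁻⁵ × sin 43° = 9.94×10⁻⁵ s⁻¹
Height gradient: |∂Z/∂n| = 30 m / 448000 m = 6.70×10⁻⁵
On a pressure surface, geostrophic balance gives V_g = (g/f)|∂Z/∂n|:
V_g = 9.81 × 6.70×10⁻⁵ / 9.94×10⁻⁵ = 6.61 m/s
Converting: 6.61 m/s × 3.6 = 23.8 km/h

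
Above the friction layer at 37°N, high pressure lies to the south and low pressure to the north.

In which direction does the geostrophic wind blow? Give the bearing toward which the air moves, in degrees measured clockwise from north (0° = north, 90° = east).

090°

The pressure-gradient force points toward the north (bearing 000°).
Geostrophic balance: in the Northern Hemisphere the Coriolis force deflects motion to the right, so the geostrophic wind blows 90° to the right of the pressure-gradient force (low pressure on the left).
Rotating 000° by 90° clockwise gives 090° — the wind blows toward the east.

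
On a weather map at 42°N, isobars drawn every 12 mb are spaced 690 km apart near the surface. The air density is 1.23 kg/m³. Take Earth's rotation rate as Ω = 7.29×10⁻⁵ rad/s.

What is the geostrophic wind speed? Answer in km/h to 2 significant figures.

52 km/h

Coriolis parameter at 42°N:
f = 2Ω sin φ = 2 × 7.29×10⁻⁵ × sin 42° = 9.76×10⁻⁵ s⁻¹
Pressure gradient: |∂P/∂n| = 1200 Pa / 690000 m = 1.74×10⁻³ Pa/m
Geostrophic balance (pressure-gradient force = Coriolis force):
V_g = (1/(fρ)) |∂P/∂n| = 1.74×10⁻³ / (9.76×10⁻⁵ × 1.23) = 14.5 m/s
Converting: 14.5 m/s × 3.6 = 52 km/h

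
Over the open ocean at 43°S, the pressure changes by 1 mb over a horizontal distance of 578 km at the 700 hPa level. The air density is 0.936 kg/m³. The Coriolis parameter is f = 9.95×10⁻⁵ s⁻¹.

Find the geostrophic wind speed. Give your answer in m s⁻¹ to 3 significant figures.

Pressure gradient: |∂P/∂n| = 100 Pa / 578000 m = 1.73×10⁻⁴ Pa/m
Geostrophic balance (pressure-gradient force = Coriolis force):
V_g = (1/(fρ)) |∂P/∂n| = 1.73×10⁻⁴ / (9.95×10⁻⁵ × 0.936) = 1.86 m/s

1.86 m s⁻¹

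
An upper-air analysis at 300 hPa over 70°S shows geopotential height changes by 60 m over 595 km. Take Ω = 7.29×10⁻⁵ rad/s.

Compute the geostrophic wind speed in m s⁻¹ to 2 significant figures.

Coriolis parameter at 70°S:
f = 2Ω sin φ = 2 × 7.29×10⁻⁵ × sin 70° = 1.37×10⁻⁴ s⁻¹
Height gradient: |∂Z/∂n| = 60 m / 595000 m = 1.01×10⁻⁴
On a pressure surface, geostrophic balance gives V_g = (g/f)|∂Z/∂n|:
V_g = 9.81 × 1.01×10⁻⁴ / 1.37×10⁻⁴ = 7.22 m/s

7.2 m s⁻¹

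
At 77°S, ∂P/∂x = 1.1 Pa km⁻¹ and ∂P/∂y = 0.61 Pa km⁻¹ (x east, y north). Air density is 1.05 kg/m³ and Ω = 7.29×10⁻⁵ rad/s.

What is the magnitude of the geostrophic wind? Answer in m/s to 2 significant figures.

Coriolis parameter at 77°S:
f = 2Ω sin φ = 2 × 7.29×10⁻⁵ × sin 77° = 1.42×10⁻⁴ s⁻¹
In the Southern Hemisphere f is negative: f = −1.42×10⁻⁴ s⁻¹.
Component geostrophic relations (x east, y north):
u_g = −(1/(fρ)) ∂P/∂y,  v_g = (1/(fρ)) ∂P/∂x
u_g = −(0.61×10⁻³)/(−1.42×10⁻⁴ × 1.05) = 4.09 m/s;  v_g = (1.1×10⁻³)/(−1.42×10⁻⁴ × 1.05) = −7.37 m/s
|V_g| = √(u_g² + v_g²) = 8.43 m/s

8.4 m/s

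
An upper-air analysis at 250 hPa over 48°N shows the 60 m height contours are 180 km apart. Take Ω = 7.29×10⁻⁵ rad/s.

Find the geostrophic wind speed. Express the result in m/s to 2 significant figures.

30 m/s

Coriolis parameter at 48°N:
f = 2Ω sin φ = 2 × 7.29×10⁻⁵ × sin 48° = 1.08×10⁻⁴ s⁻¹
Height gradient: |∂Z/∂n| = 60 m / 180000 m = 3.33×10⁻⁴
On a pressure surface, geostrophic balance gives V_g = (g/f)|∂Z/∂n|:
V_g = 9.81 × 3.33×10⁻⁴ / 1.08×10⁻⁴ = 30.2 m/s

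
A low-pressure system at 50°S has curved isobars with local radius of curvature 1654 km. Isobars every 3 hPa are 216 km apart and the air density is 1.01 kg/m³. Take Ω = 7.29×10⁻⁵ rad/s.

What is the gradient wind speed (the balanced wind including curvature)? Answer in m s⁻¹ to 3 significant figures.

11.6 m s⁻¹

Coriolis parameter at 50°S:
f = 2Ω sin φ = 2 × 7.29×10⁻⁵ × sin 50° = 1.12×10⁻⁴ s⁻¹
Pressure gradient: |∂P/∂n| = 300 Pa / 216000 m = 1.39×10⁻³ Pa/m
Geostrophic speed: V_g = |∂P/∂n|/(fρ) = 1.39×10⁻³/(1.12×10⁻⁴ × 1.01) = 12.3 m/s
Around a low, centrifugal force acts outward with Coriolis, so pressure-gradient force balances both:
(1/ρ)|∂P/∂n| = fV + V²/R  →  V² + fR·V − fR·V_g = 0
With fR = 1.12×10⁻⁴ × 1654×10³ m = 185 m/s:
V = [−fR + √((fR)² + 4 fR V_g)]/2 = [−185 + √(185² + 4×185×12.3)]/2 = 11.6 m/s
Subgeostrophic (V < V_g = 12.3 m/s), as expected around a low.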